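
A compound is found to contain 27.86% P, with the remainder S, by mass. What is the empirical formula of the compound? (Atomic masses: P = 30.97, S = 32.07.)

P2S5

Assume 100 g: 27.86 g P, 72.14 g S.
P: 27.86 g ÷ 30.97 g/mol = 0.8996 mol
S: 72.14 g ÷ 32.07 g/mol = 2.249 mol
Smallest is P at 0.8996 mol; normalising gives P 1.000, S 2.501
Scaling by 2: P 2.00, S 5.00 → P2S5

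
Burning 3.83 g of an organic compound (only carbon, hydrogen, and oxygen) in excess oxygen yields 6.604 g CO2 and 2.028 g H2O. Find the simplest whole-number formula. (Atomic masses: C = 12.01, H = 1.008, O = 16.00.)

C4H6O3

mol C = 6.604 / 44.01 = 0.1501; mass C = 0.1501 × 12.01 = 1.802 g
mol H = 2 × (2.028 / 18.02) = 0.2251; mass H = 0.2251 × 1.008 = 0.2269 g
mass O = 3.83 − (2.029) = 1.801 g → mol O = 0.1126
Divide by the smallest (0.1126 mol O): C 1.333, H 2.000, O 1.000
Multiply by 3: C 4.00, H 6.00, O 3.00 → C4H6O3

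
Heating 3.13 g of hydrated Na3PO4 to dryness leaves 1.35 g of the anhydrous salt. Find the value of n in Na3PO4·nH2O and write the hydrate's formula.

Na3PO4·12H2O

Mass of water lost = 3.13 − 1.35 = 1.78 g → 1.78 / 18.02 = 0.09878 mol H2O
Molar mass of Na3PO4 = 163.94 g/mol → mol Na3PO4 = 1.35 / 163.94 = 0.008235
n = 0.09878 / 0.008235 = 12.00 ≈ 12 → Na3PO4·12H2O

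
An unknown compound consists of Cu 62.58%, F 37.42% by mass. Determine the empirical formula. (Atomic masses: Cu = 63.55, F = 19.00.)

Assume 100 g: 62.58 g Cu, 37.42 g F.
Moles — Cu: 62.58 / 63.55 = 0.9847 mol; F: 37.42 / 19.00 = 1.969 mol
Ratios (÷ 0.9847): Cu 1.000, F 2.000
≈ 1:2 → CuF2

CuF2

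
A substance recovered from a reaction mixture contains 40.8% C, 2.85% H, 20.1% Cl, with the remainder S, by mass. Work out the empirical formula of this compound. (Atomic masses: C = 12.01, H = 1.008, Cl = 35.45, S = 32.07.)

C6H5ClS2

Assume 100 g: 40.8 g C, 2.85 g H, 20.1 g Cl, 36.25 g S.
C: 40.8 g ÷ 12.01 g/mol = 3.397 mol
H: 2.85 g ÷ 1.008 g/mol = 2.827 mol
Cl: 20.1 g ÷ 35.45 g/mol = 0.567 mol
S: 36.25 g ÷ 32.07 g/mol = 1.13 mol
Divide by the smallest (0.567 mol Cl): C 5.992, H 4.987, Cl 1.000, S 1.994
≈ 6:5:1:2 → C6H5ClS2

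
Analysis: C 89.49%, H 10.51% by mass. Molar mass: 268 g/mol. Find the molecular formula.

Assume 100 g: 89.49 g C, 10.51 g H.
n(C) = 89.49/12.01 = 7.451, n(H) = 10.51/1.008 = 10.43
Ratios (÷ 7.451): C 1.000, H 1.399
Scaling by 5: C 5.00, H 7.00 → C5H7
Empirical-formula mass = 67.11 g/mol
n = 268 / 67.11 = 3.99 ≈ 4
Molecular formula = (C5H7)×4 = C20H28

C20H28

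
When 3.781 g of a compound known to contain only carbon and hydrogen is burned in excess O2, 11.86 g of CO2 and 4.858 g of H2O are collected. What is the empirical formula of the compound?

CH2

mol C = 11.86 / 44.01 = 0.2695; mass C = 0.2695 × 12.01 = 3.237 g
mol H = 2 × (4.858 / 18.02) = 0.5392; mass H = 0.5392 × 1.008 = 0.5435 g
Divide by the smallest (0.2695 mol C): C 1.000, H 2.001
→ CH2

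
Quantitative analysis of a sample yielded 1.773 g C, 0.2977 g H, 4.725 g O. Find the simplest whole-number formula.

C: 1.773 g ÷ 12.01 g/mol = 0.1476 mol
H: 0.2977 g ÷ 1.008 g/mol = 0.2953 mol
O: 4.725 g ÷ 16.00 g/mol = 0.2953 mol
Divide by the smallest (0.1476 mol C): C 1.000, H 2.001, O 2.000
Ratio ≈ 1:2:2, so the empirical formula is CH2O2

CH2O2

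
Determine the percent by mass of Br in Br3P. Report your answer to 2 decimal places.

88.56%

Molar mass = 3(79.90) + 1(30.97) = 270.670 g/mol
Mass of Br per mole = 3 × 79.90 = 239.700 g
% Br = 239.700 / 270.670 × 100 = 88.56%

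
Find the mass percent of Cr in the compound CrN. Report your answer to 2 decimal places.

78.78%

Molar mass = 1(52.00) + 1(14.01) = 66.010 g/mol
Mass of Cr per mole = 1 × 52.00 = 52.000 g
% Cr = 52.000 / 66.010 × 100 = 78.78%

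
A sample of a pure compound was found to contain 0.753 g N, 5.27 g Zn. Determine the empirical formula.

N2Zn3

n(N) = 0.753/14.01 = 0.05375, n(Zn) = 5.27/65.38 = 0.08061
Smallest is N at 0.05375 mol; normalising gives N 1.000, Zn 1.500
Multiply by 2: N 2.00, Zn 3.00 → N2Zn3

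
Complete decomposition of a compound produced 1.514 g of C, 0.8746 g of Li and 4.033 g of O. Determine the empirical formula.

CLiO2

Moles — C: 1.514 / 12.01 = 0.1261 mol; Li: 0.8746 / 6.94 = 0.126 mol; O: 4.033 / 16.00 = 0.2521 mol
Divide by the smallest (0.126 mol Li): C 1.000, Li 1.000, O 2.000
Ratio ≈ 1:1:2, so the empirical formula is CLiO2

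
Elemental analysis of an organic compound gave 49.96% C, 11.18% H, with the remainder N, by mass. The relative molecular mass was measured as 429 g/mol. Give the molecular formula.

Assume 100 g: 49.96 g C, 11.18 g H, 38.86 g N.
n(C) = 49.96/12.01 = 4.16, n(H) = 11.18/1.008 = 11.09, n(N) = 38.86/14.01 = 2.774
Ratios (÷ 2.774): C 1.500, H 3.999, N 1.000
×2: C 3.00, H 8.00, N 2.00 → C3H8N2
Empirical-formula mass = 72.11 g/mol
n = 429 / 72.11 = 5.95 ≈ 6
Molecular formula = (C3H8N2)×6 = C18H48N12

C18H48N12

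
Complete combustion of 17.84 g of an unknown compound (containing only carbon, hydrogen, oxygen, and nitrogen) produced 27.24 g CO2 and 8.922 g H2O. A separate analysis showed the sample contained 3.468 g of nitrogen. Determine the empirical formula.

C5H8N2O3

mol C = 27.24 / 44.01 = 0.6190; mass C = 0.6190 × 12.01 = 7.434 g
mol H = 2 × (8.922 / 18.02) = 0.9902; mass H = 0.9902 × 1.008 = 0.9982 g
mol N = 3.468 / 14.01 = 0.2475
mass O = 17.84 − (11.90) = 5.940 g → mol O = 0.3713
Divide by the smallest (0.2475 mol N): C 2.500, H 4.000, N 1.000, O 1.500
Scaling by 2: C 5.00, H 8.00, N 2.00, O 3.00 → C5H8N2O3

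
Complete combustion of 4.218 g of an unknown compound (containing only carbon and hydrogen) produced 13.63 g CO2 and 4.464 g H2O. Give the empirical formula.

mol C = 13.63 / 44.01 = 0.3097; mass C = 0.3097 × 12.01 = 3.720 g
mol H = 2 × (4.464 / 18.02) = 0.4954; mass H = 0.4954 × 1.008 = 0.4994 g
Divide by the smallest (0.3097 mol C): C 1.000, H 1.600
Multiply by 5: C 5.00, H 8.00 → C5H8

C5H8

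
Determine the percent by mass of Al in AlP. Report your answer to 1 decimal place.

Molar mass = 1(26.98) + 1(30.97) = 57.950 g/mol
Mass of Al per mole = 1 × 26.98 = 26.980 g
% Al = 26.980 / 57.950 × 100 = 46.6%

46.6%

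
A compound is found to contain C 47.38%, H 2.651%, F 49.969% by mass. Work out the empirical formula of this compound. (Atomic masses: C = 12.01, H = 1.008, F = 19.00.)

C3H2F2

Assume 100 g: 47.38 g C, 2.651 g H, 49.969 g F.
C: 47.38 g ÷ 12.01 g/mol = 3.945 mol
H: 2.651 g ÷ 1.008 g/mol = 2.63 mol
F: 49.969 g ÷ 19.00 g/mol = 2.63 mol
Smallest is F at 2.63 mol; normalising gives C 1.500, H 1.000, F 1.000
Scaling by 2: C 3.00, H 2.00, F 2.00 → C3H2F2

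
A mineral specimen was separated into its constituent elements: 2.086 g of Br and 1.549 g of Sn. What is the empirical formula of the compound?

Br2Sn

n(Br) = 2.086/79.90 = 0.02611, n(Sn) = 1.549/118.71 = 0.01305
Divide by the smallest (0.01305 mol Sn): Br 2.001, Sn 1.000
≈ 2:1 → Br2Sn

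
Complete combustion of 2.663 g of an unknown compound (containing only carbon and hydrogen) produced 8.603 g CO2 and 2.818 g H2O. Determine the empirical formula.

C5H8

mol C = 8.603 / 44.01 = 0.1955; mass C = 0.1955 × 12.01 = 2.348 g
mol H = 2 × (2.818 / 18.02) = 0.3128; mass H = 0.3128 × 1.008 = 0.3153 g
Ratios (÷ 0.1955): C 1.000, H 1.600
Multiply by 5: C 5.00, H 8.00 → C5H8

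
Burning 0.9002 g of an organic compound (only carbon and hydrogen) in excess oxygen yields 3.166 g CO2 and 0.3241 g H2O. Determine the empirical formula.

mol C = 3.166 / 44.01 = 0.07194; mass C = 0.07194 × 12.01 = 0.8640 g
mol H = 2 × (0.3241 / 18.02) = 0.03597; mass H = 0.03597 × 1.008 = 0.03626 g
Smallest is H at 0.03597 mol; normalising gives C 2.000, H 1.000
→ C2H

C2H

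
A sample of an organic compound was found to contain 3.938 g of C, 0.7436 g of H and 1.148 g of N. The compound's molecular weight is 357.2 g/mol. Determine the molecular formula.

C20H45N5

n(C) = 3.938/12.01 = 0.3279, n(H) = 0.7436/1.008 = 0.7377, n(N) = 1.148/14.01 = 0.08194
Smallest is N at 0.08194 mol; normalising gives C 4.002, H 9.003, N 1.000
Ratio ≈ 4:9:1, so the empirical formula is C4H9N
Empirical-formula mass = 71.12 g/mol
n = 357.2 / 71.12 = 5.02 ≈ 5
Molecular formula = (C4H9N)×5 = C20H45N5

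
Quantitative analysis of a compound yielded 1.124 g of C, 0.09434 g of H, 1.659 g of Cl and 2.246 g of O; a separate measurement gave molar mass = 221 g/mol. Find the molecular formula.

C: 1.124 g ÷ 12.01 g/mol = 0.09359 mol
H: 0.09434 g ÷ 1.008 g/mol = 0.09359 mol
Cl: 1.659 g ÷ 35.45 g/mol = 0.0468 mol
O: 2.246 g ÷ 16.00 g/mol = 0.1404 mol
Ratios (÷ 0.0468): C 2.000, H 2.000, Cl 1.000, O 3.000
Ratio ≈ 2:2:1:3, so the empirical formula is C2H2ClO3
Empirical-formula mass = 109.49 g/mol
n = 221 / 109.49 = 2.02 ≈ 2
Molecular formula = (C2H2ClO3)×2 = C4H4Cl2O6

C4H4Cl2O6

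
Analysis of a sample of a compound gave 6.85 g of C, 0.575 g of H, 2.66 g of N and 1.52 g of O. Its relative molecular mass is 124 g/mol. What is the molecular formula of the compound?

C6H6N2O

C: 6.85 g ÷ 12.01 g/mol = 0.5704 mol
H: 0.575 g ÷ 1.008 g/mol = 0.5704 mol
N: 2.66 g ÷ 14.01 g/mol = 0.1899 mol
O: 1.52 g ÷ 16.00 g/mol = 0.095 mol
Smallest is O at 0.095 mol; normalising gives C 6.004, H 6.005, N 1.999, O 1.000
≈ 6:6:2:1 → C6H6N2O
Empirical-formula mass = 122.13 g/mol
n = 124 / 122.13 = 1.02 ≈ 1
Molecular formula = empirical formula = C6H6N2O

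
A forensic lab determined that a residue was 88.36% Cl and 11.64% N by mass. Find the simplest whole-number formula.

Cl3N

Assume 100 g: 88.36 g Cl, 11.64 g N.
n(Cl) = 88.36/35.45 = 2.493, n(N) = 11.64/14.01 = 0.8308
Ratios (÷ 0.8308): Cl 3.000, N 1.000
→ Cl3N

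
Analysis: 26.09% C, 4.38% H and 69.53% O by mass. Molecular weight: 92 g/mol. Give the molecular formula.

C2H4O4

Assume 100 g: 26.09 g C, 4.38 g H, 69.53 g O.
n(C) = 26.09/12.01 = 2.172, n(H) = 4.38/1.008 = 4.345, n(O) = 69.53/16.00 = 4.346
Divide by the smallest (2.172 mol C): C 1.000, H 2.000, O 2.000
≈ 1:2:2 → CH2O2
Empirical-formula mass = 46.03 g/mol
n = 92 / 46.03 = 2.00 ≈ 2
Molecular formula = (CH2O2)×2 = C2H4O4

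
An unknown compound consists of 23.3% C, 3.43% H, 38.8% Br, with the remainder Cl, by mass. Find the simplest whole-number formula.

Assume 100 g: 23.3 g C, 3.43 g H, 38.8 g Br, 34.47 g Cl.
Moles — C: 23.3 / 12.01 = 1.94 mol; H: 3.43 / 1.008 = 3.403 mol; Br: 38.8 / 79.90 = 0.4856 mol; Cl: 34.47 / 35.45 = 0.9724 mol
Ratios (÷ 0.4856): C 3.995, H 7.007, Br 1.000, Cl 2.002
≈ 4:7:1:2 → C4H7BrCl2

C4H7BrCl2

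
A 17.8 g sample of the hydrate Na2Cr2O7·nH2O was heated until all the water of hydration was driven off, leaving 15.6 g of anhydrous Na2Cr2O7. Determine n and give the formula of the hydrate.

Mass of water lost = 17.8 − 15.6 = 2.2 g → 2.2 / 18.02 = 0.1221 mol H2O
Molar mass of Na2Cr2O7 = 261.98 g/mol → mol Na2Cr2O7 = 15.6 / 261.98 = 0.05955
n = 0.1221 / 0.05955 = 2.05 ≈ 2 → Na2Cr2O7·2H2O

Na2Cr2O7·2H2O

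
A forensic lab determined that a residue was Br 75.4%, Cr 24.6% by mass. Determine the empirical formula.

Br2Cr

Assume 100 g: 75.4 g Br, 24.6 g Cr.
Br: 75.4 g ÷ 79.90 g/mol = 0.9437 mol
Cr: 24.6 g ÷ 52.00 g/mol = 0.4731 mol
Divide by the smallest (0.4731 mol Cr): Br 1.995, Cr 1.000
→ Br2Cr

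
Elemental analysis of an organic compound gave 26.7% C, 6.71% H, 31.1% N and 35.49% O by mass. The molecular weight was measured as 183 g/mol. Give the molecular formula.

C4H12N4O4

Assume 100 g: 26.7 g C, 6.71 g H, 31.1 g N, 35.49 g O.
Moles — C: 26.7 / 12.01 = 2.223 mol; H: 6.71 / 1.008 = 6.657 mol; N: 31.1 / 14.01 = 2.22 mol; O: 35.49 / 16.00 = 2.218 mol
Divide by the smallest (2.218 mol O): C 1.002, H 3.001, N 1.001, O 1.000
≈ 1:3:1:1 → CH3NO
Empirical-formula mass = 45.04 g/mol
n = 183 / 45.04 = 4.06 ≈ 4
Molecular formula = (CH3NO)×4 = C4H12N4O4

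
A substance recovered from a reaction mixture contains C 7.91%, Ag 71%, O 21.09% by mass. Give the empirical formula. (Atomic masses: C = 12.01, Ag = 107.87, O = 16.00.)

CAgO2

Assume 100 g: 7.91 g C, 71 g Ag, 21.09 g O.
C: 7.91 g ÷ 12.01 g/mol = 0.6586 mol
Ag: 71 g ÷ 107.87 g/mol = 0.6582 mol
O: 21.09 g ÷ 16.00 g/mol = 1.318 mol
Divide by the smallest (0.6582 mol Ag): C 1.001, Ag 1.000, O 2.003
≈ 1:1:2 → CAgO2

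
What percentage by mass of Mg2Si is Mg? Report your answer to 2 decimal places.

63.38%

Molar mass = 2(24.31) + 1(28.09) = 76.710 g/mol
Mass of Mg per mole = 2 × 24.31 = 48.620 g
% Mg = 48.620 / 76.710 × 100 = 63.38%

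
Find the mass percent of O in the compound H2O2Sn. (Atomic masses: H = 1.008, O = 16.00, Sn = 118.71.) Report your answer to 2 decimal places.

Molar mass = 2(1.008) + 2(16.00) + 1(118.71) = 152.726 g/mol
Mass of O per mole = 2 × 16.00 = 32.000 g
% O = 32.000 / 152.726 × 100 = 20.95%

20.95%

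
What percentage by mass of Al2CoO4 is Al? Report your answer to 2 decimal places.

30.50%

Molar mass = 2(26.98) + 1(58.93) + 4(16.00) = 176.890 g/mol
Mass of Al per mole = 2 × 26.98 = 53.960 g
% Al = 53.960 / 176.890 × 100 = 30.50%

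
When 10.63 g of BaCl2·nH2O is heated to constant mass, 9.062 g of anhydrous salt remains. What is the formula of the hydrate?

Mass of water lost = 10.63 − 9.062 = 1.568 g → 1.568 / 18.02 = 0.08701 mol H2O
Molar mass of BaCl2 = 208.23 g/mol → mol BaCl2 = 9.062 / 208.23 = 0.04352
n = 0.08701 / 0.04352 = 2.00 ≈ 2 → BaCl2·2H2O

BaCl2·2H2O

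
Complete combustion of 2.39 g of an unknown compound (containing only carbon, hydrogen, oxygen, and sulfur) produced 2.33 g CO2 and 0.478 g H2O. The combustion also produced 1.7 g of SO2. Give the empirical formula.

C2H2O2S

mol C = 2.33 / 44.01 = 0.05294; mass C = 0.05294 × 12.01 = 0.6358 g
mol H = 2 × (0.478 / 18.02) = 0.05305; mass H = 0.05305 × 1.008 = 0.05348 g
mol S = 1.7 / 64.07 = 0.02653; mass S = 0.8509 g
mass O = 2.39 − (1.540) = 0.8498 g → mol O = 0.05311
Ratios (÷ 0.02653): C 1.995, H 1.999, O 2.002, S 1.000
→ C2H2O2S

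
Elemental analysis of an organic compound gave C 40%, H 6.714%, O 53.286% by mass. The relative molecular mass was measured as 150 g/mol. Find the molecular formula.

Assume 100 g: 40 g C, 6.714 g H, 53.286 g O.
Moles — C: 40 / 12.01 = 3.331 mol; H: 6.714 / 1.008 = 6.661 mol; O: 53.286 / 16.00 = 3.33 mol
Ratios (÷ 3.33): C 1.000, H 2.000, O 1.000
→ CH2O
Empirical-formula mass = 30.03 g/mol
n = 150 / 30.03 = 5.00 ≈ 5
Molecular formula = (CH2O)×5 = C5H10O5

C5H10O5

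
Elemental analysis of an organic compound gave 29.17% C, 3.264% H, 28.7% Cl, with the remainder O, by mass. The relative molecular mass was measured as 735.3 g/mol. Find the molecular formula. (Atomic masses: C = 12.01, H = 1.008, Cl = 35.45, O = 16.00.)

Assume 100 g: 29.17 g C, 3.264 g H, 28.7 g Cl, 38.866 g O.
C: 29.17 g ÷ 12.01 g/mol = 2.429 mol
H: 3.264 g ÷ 1.008 g/mol = 3.238 mol
Cl: 28.7 g ÷ 35.45 g/mol = 0.8096 mol
O: 38.866 g ÷ 16.00 g/mol = 2.429 mol
Smallest is Cl at 0.8096 mol; normalising gives C 3.000, H 4.000, Cl 1.000, O 3.000
→ C3H4ClO3
Empirical-formula mass = 123.51 g/mol
n = 735.3 / 123.51 = 5.95 ≈ 6
Molecular formula = (C3H4ClO3)×6 = C18H24Cl6O18

C18H24Cl6O18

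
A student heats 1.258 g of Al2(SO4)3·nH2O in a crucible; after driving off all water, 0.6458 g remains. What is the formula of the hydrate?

Al2(SO4)3·18H2O

Mass of water lost = 1.258 − 0.6458 = 0.6122 g → 0.6122 / 18.02 = 0.03397 mol H2O
Molar mass of Al2(SO4)3 = 342.17 g/mol → mol Al2(SO4)3 = 0.6458 / 342.17 = 0.001887
n = 0.03397 / 0.001887 = 18.00 ≈ 18 → Al2(SO4)3·18H2O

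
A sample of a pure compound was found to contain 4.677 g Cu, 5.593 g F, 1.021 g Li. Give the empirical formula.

n(Cu) = 4.677/63.55 = 0.0736, n(F) = 5.593/19.00 = 0.2944, n(Li) = 1.021/6.94 = 0.1471
Divide by the smallest (0.0736 mol Cu): Cu 1.000, F 4.000, Li 1.999
Ratio ≈ 1:4:2, so the empirical formula is CuF4Li2

CuF4Li2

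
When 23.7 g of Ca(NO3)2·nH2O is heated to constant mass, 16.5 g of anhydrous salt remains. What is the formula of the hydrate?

Mass of water lost = 23.7 − 16.5 = 7.2 g → 7.2 / 18.02 = 0.3996 mol H2O
Molar mass of Ca(NO3)2 = 164.10 g/mol → mol Ca(NO3)2 = 16.5 / 164.10 = 0.1005
n = 0.3996 / 0.1005 = 3.97 ≈ 4 → Ca(NO3)2·4H2O

Ca(NO3)2·4H2O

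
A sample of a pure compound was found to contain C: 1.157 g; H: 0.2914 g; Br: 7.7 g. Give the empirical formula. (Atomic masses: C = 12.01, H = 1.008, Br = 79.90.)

C: 1.157 g ÷ 12.01 g/mol = 0.09634 mol
H: 0.2914 g ÷ 1.008 g/mol = 0.2891 mol
Br: 7.7 g ÷ 79.90 g/mol = 0.09637 mol
Smallest is C at 0.09634 mol; normalising gives C 1.000, H 3.001, Br 1.000
→ CH3Br

CH3Br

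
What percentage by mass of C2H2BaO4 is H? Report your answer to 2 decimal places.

0.89%

Molar mass = 2(12.01) + 2(1.008) + 1(137.33) + 4(16.00) = 227.366 g/mol
Mass of H per mole = 2 × 1.008 = 2.016 g
% H = 2.016 / 227.366 × 100 = 0.89%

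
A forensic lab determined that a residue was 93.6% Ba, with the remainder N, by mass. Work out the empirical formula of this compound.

Assume 100 g: 93.6 g Ba, 6.4 g N.
Ba: 93.6 g ÷ 137.33 g/mol = 0.6816 mol
N: 6.4 g ÷ 14.01 g/mol = 0.4568 mol
Ratios (÷ 0.4568): Ba 1.492, N 1.000
Scaling by 2: Ba 2.98, N 2.00 → Ba3N2

Ba3N2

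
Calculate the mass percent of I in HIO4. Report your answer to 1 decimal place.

66.1%

Molar mass = 1(1.008) + 1(126.90) + 4(16.00) = 191.908 g/mol
Mass of I per mole = 1 × 126.90 = 126.900 g
% I = 126.900 / 191.908 × 100 = 66.1%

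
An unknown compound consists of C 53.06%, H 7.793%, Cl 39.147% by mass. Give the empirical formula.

Assume 100 g: 53.06 g C, 7.793 g H, 39.147 g Cl.
C: 53.06 g ÷ 12.01 g/mol = 4.418 mol
H: 7.793 g ÷ 1.008 g/mol = 7.731 mol
Cl: 39.147 g ÷ 35.45 g/mol = 1.104 mol
Divide by the smallest (1.104 mol Cl): C 4.001, H 7.001, Cl 1.000
≈ 4:7:1 → C4H7Cl

C4H7Cl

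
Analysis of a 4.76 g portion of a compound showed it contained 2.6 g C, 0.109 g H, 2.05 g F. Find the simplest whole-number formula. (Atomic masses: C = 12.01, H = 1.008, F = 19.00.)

C2HF

C: 2.6 g ÷ 12.01 g/mol = 0.2165 mol
H: 0.109 g ÷ 1.008 g/mol = 0.1081 mol
F: 2.05 g ÷ 19.00 g/mol = 0.1079 mol
Divide by the smallest (0.1079 mol F): C 2.006, H 1.002, F 1.000
→ C2HF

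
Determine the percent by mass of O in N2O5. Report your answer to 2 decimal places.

Molar mass = 2(14.01) + 5(16.00) = 108.020 g/mol
Mass of O per mole = 5 × 16.00 = 80.000 g
% O = 80.000 / 108.020 × 100 = 74.06%

74.06%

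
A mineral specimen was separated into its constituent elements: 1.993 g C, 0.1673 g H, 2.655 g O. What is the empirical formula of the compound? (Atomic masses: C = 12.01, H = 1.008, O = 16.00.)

n(C) = 1.993/12.01 = 0.1659, n(H) = 0.1673/1.008 = 0.166, n(O) = 2.655/16.00 = 0.1659
Divide by the smallest (0.1659 mol O): C 1.000, H 1.000, O 1.000
Ratio ≈ 1:1:1, so the empirical formula is CHO

CHO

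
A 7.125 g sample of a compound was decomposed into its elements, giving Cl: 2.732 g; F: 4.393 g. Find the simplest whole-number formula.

Cl: 2.732 g ÷ 35.45 g/mol = 0.07707 mol
F: 4.393 g ÷ 19.00 g/mol = 0.2312 mol
Divide by the smallest (0.07707 mol Cl): Cl 1.000, F 3.000
→ ClF3

ClF3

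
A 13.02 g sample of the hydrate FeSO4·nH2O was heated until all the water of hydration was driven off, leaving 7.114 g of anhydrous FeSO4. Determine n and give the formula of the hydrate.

FeSO4·7H2O

Mass of water lost = 13.02 − 7.114 = 5.906 g → 5.906 / 18.02 = 0.3277 mol H2O
Molar mass of FeSO4 = 151.92 g/mol → mol FeSO4 = 7.114 / 151.92 = 0.04683
n = 0.3277 / 0.04683 = 7.00 ≈ 7 → FeSO4·7H2O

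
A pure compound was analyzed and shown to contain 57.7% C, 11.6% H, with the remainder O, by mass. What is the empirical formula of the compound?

Assume 100 g: 57.7 g C, 11.6 g H, 30.7 g O.
n(C) = 57.7/12.01 = 4.804, n(H) = 11.6/1.008 = 11.51, n(O) = 30.7/16.00 = 1.919
Ratios (÷ 1.919): C 2.504, H 5.998, O 1.000
Scaling by 2: C 5.01, H 12.00, O 2.00 → C5H12O2

C5H12O2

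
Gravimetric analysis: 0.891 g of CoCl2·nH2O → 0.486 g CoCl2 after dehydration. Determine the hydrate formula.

Mass of water lost = 0.891 − 0.486 = 0.405 g → 0.405 / 18.02 = 0.02248 mol H2O
Molar mass of CoCl2 = 129.83 g/mol → mol CoCl2 = 0.486 / 129.83 = 0.003743
n = 0.02248 / 0.003743 = 6.00 ≈ 6 → CoCl2·6H2O

CoCl2·6H2O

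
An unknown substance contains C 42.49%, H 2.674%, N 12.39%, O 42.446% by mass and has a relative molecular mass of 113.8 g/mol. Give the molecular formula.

Assume 100 g: 42.49 g C, 2.674 g H, 12.39 g N, 42.446 g O.
n(C) = 42.49/12.01 = 3.538, n(H) = 2.674/1.008 = 2.653, n(N) = 12.39/14.01 = 0.8844, n(O) = 42.446/16.00 = 2.653
Ratios (÷ 0.8844): C 4.000, H 3.000, N 1.000, O 3.000
Ratio ≈ 4:3:1:3, so the empirical formula is C4H3NO3
Empirical-formula mass = 113.07 g/mol
n = 113.8 / 113.07 = 1.01 ≈ 1
Molecular formula = empirical formula = C4H3NO3

C4H3NO3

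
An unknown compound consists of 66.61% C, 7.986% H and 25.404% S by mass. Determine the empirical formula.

C7H10S

Assume 100 g: 66.61 g C, 7.986 g H, 25.404 g S.
C: 66.61 g ÷ 12.01 g/mol = 5.546 mol
H: 7.986 g ÷ 1.008 g/mol = 7.923 mol
S: 25.404 g ÷ 32.07 g/mol = 0.7921 mol
Ratios (÷ 0.7921): C 7.002, H 10.002, S 1.000
≈ 7:10:1 → C7H10S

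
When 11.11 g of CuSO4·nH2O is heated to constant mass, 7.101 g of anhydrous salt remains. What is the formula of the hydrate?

CuSO4·5H2O

Mass of water lost = 11.11 − 7.101 = 4.009 g → 4.009 / 18.02 = 0.2225 mol H2O
Molar mass of CuSO4 = 159.62 g/mol → mol CuSO4 = 7.101 / 159.62 = 0.04449
n = 0.2225 / 0.04449 = 5.00 ≈ 5 → CuSO4·5H2O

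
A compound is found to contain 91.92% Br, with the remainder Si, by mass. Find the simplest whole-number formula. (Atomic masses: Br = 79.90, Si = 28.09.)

Assume 100 g: 91.92 g Br, 8.08 g Si.
n(Br) = 91.92/79.90 = 1.15, n(Si) = 8.08/28.09 = 0.2876
Divide by the smallest (0.2876 mol Si): Br 3.999, Si 1.000
→ Br4Si

Br4Si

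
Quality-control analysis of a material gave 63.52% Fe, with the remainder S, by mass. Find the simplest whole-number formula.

Assume 100 g: 63.52 g Fe, 36.48 g S.
Moles — Fe: 63.52 / 55.85 = 1.137 mol; S: 36.48 / 32.07 = 1.138 mol
Ratios (÷ 1.137): Fe 1.000, S 1.000
→ FeS

FeS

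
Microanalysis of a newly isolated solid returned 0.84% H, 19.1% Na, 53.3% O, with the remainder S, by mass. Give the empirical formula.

Assume 100 g: 0.84 g H, 19.1 g Na, 53.3 g O, 26.76 g S.
H: 0.84 g ÷ 1.008 g/mol = 0.8333 mol
Na: 19.1 g ÷ 22.99 g/mol = 0.8308 mol
O: 53.3 g ÷ 16.00 g/mol = 3.331 mol
S: 26.76 g ÷ 32.07 g/mol = 0.8344 mol
Divide by the smallest (0.8308 mol Na): H 1.003, Na 1.000, O 4.010, S 1.004
→ HNaO4S

HNaO4S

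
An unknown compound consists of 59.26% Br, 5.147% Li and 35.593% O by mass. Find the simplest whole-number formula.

Assume 100 g: 59.26 g Br, 5.147 g Li, 35.593 g O.
Br: 59.26 g ÷ 79.90 g/mol = 0.7417 mol
Li: 5.147 g ÷ 6.94 g/mol = 0.7416 mol
O: 35.593 g ÷ 16.00 g/mol = 2.225 mol
Smallest is Li at 0.7416 mol; normalising gives Br 1.000, Li 1.000, O 3.000
→ BrLiO3

BrLiO3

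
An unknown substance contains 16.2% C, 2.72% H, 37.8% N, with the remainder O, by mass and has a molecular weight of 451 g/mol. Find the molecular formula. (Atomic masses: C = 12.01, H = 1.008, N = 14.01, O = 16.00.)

C6H12N12O12

Assume 100 g: 16.2 g C, 2.72 g H, 37.8 g N, 43.28 g O.
C: 16.2 g ÷ 12.01 g/mol = 1.349 mol
H: 2.72 g ÷ 1.008 g/mol = 2.698 mol
N: 37.8 g ÷ 14.01 g/mol = 2.698 mol
O: 43.28 g ÷ 16.00 g/mol = 2.705 mol
Divide by the smallest (1.349 mol C): C 1.000, H 2.000, N 2.000, O 2.005
Ratio ≈ 1:2:2:2, so the empirical formula is CH2N2O2
Empirical-formula mass = 74.05 g/mol
n = 451 / 74.05 = 6.09 ≈ 6
Molecular formula = (CH2N2O2)×6 = C6H12N12O12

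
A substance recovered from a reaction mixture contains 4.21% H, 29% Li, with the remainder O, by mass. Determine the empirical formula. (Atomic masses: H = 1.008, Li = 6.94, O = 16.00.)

HLiO

Assume 100 g: 4.21 g H, 29 g Li, 66.79 g O.
n(H) = 4.21/1.008 = 4.177, n(Li) = 29/6.94 = 4.179, n(O) = 66.79/16.00 = 4.174
Smallest is O at 4.174 mol; normalising gives H 1.001, Li 1.001, O 1.000
≈ 1:1:1 → HLiO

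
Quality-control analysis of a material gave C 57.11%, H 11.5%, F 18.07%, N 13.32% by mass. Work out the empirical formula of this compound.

Assume 100 g: 57.11 g C, 11.5 g H, 18.07 g F, 13.32 g N.
n(C) = 57.11/12.01 = 4.755, n(H) = 11.5/1.008 = 11.41, n(F) = 18.07/19.00 = 0.9511, n(N) = 13.32/14.01 = 0.9507
Ratios (÷ 0.9507): C 5.002, H 12.000, F 1.000, N 1.000
≈ 5:12:1:1 → C5H12FN

C5H12FN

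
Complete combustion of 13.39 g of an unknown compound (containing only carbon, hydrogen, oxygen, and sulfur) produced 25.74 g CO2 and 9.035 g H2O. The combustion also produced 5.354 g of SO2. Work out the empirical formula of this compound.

mol C = 25.74 / 44.01 = 0.5849; mass C = 0.5849 × 12.01 = 7.024 g
mol H = 2 × (9.035 / 18.02) = 1.003; mass H = 1.003 × 1.008 = 1.011 g
mol S = 5.354 / 64.07 = 0.08356; mass S = 2.680 g
mass O = 13.39 − (10.71) = 2.675 g → mol O = 0.1672
Smallest is S at 0.08356 mol; normalising gives C 6.999, H 12.000, O 2.001, S 1.000
≈ 7:12:2:1 → C7H12O2S

C7H12O2S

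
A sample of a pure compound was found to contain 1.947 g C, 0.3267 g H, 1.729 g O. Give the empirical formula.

Moles — C: 1.947 / 12.01 = 0.1621 mol; H: 0.3267 / 1.008 = 0.3241 mol; O: 1.729 / 16.00 = 0.1081 mol
Divide by the smallest (0.1081 mol O): C 1.500, H 2.999, O 1.000
×2: C 3.00, H 6.00, O 2.00 → C3H6O2

C3H6O2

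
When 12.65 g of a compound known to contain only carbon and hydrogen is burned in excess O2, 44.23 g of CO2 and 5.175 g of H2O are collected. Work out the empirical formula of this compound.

C7H4

mol C = 44.23 / 44.01 = 1.005; mass C = 1.005 × 12.01 = 12.07 g
mol H = 2 × (5.175 / 18.02) = 0.5744; mass H = 0.5744 × 1.008 = 0.5790 g
Divide by the smallest (0.5744 mol H): C 1.750, H 1.000
Multiply by 4: C 7.00, H 4.00 → C7H4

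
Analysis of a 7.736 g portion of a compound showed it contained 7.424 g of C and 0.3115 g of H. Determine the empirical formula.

Moles — C: 7.424 / 12.01 = 0.6182 mol; H: 0.3115 / 1.008 = 0.309 mol
Ratios (÷ 0.309): C 2.000, H 1.000
→ C2H

C2H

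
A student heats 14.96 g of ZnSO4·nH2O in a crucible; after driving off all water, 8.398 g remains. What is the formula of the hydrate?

Mass of water lost = 14.96 − 8.398 = 6.562 g → 6.562 / 18.02 = 0.3642 mol H2O
Molar mass of ZnSO4 = 161.45 g/mol → mol ZnSO4 = 8.398 / 161.45 = 0.05202
n = 0.3642 / 0.05202 = 7.00 ≈ 7 → ZnSO4·7H2O

ZnSO4·7H2O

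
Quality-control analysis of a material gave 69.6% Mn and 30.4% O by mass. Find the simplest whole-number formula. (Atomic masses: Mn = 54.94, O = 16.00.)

Mn2O3

Assume 100 g: 69.6 g Mn, 30.4 g O.
n(Mn) = 69.6/54.94 = 1.267, n(O) = 30.4/16.00 = 1.9
Divide by the smallest (1.267 mol Mn): Mn 1.000, O 1.500
×2: Mn 2.00, O 3.00 → Mn2O3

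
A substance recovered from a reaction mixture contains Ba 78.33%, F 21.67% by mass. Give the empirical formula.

Assume 100 g: 78.33 g Ba, 21.67 g F.
Moles — Ba: 78.33 / 137.33 = 0.5704 mol; F: 21.67 / 19.00 = 1.141 mol
Ratios (÷ 0.5704): Ba 1.000, F 2.000
≈ 1:2 → BaF2

BaF2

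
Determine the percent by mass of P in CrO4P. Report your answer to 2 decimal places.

Molar mass = 1(52.00) + 4(16.00) + 1(30.97) = 146.970 g/mol
Mass of P per mole = 1 × 30.97 = 30.970 g
% P = 30.970 / 146.970 × 100 = 21.07%

21.07%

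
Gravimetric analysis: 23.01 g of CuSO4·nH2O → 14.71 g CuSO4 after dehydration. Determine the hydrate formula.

Mass of water lost = 23.01 − 14.71 = 8.3 g → 8.3 / 18.02 = 0.4606 mol H2O
Molar mass of CuSO4 = 159.62 g/mol → mol CuSO4 = 14.71 / 159.62 = 0.09216
n = 0.4606 / 0.09216 = 5.00 ≈ 5 → CuSO4·5H2O

CuSO4·5H2O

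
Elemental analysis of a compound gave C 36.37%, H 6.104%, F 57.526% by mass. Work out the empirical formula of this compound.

Assume 100 g: 36.37 g C, 6.104 g H, 57.526 g F.
Moles — C: 36.37 / 12.01 = 3.028 mol; H: 6.104 / 1.008 = 6.056 mol; F: 57.526 / 19.00 = 3.028 mol
Divide by the smallest (3.028 mol F): C 1.000, H 2.000, F 1.000
Ratio ≈ 1:2:1, so the empirical formula is CH2F

CH2F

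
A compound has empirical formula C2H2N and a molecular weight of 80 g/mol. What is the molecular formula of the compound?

C4H4N2

Empirical-formula mass = 40.05 g/mol
n = 80 / 40.05 = 2.00 ≈ 2
Molecular formula = (C2H2N)2 = C4H4N2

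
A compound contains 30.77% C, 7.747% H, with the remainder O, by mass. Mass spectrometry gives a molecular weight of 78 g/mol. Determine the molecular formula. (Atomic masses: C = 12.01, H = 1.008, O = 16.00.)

Assume 100 g: 30.77 g C, 7.747 g H, 61.483 g O.
Moles — C: 30.77 / 12.01 = 2.562 mol; H: 7.747 / 1.008 = 7.686 mol; O: 61.483 / 16.00 = 3.843 mol
Ratios (÷ 2.562): C 1.000, H 3.000, O 1.500
Scaling by 2: C 2.00, H 6.00, O 3.00 → C2H6O3
Empirical-formula mass = 78.07 g/mol
n = 78 / 78.07 = 1.00 ≈ 1
Molecular formula = empirical formula = C2H6O3

C2H6O3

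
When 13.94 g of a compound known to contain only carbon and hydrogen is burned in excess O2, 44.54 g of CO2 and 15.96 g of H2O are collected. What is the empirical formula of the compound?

C4H7

mol C = 44.54 / 44.01 = 1.012; mass C = 1.012 × 12.01 = 12.15 g
mol H = 2 × (15.96 / 18.02) = 1.771; mass H = 1.771 × 1.008 = 1.786 g
Ratios (÷ 1.012): C 1.000, H 1.750
Multiply by 4: C 4.00, H 7.00 → C4H7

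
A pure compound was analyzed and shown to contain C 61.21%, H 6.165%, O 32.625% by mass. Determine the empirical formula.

C5H6O2

Assume 100 g: 61.21 g C, 6.165 g H, 32.625 g O.
C: 61.21 g ÷ 12.01 g/mol = 5.097 mol
H: 6.165 g ÷ 1.008 g/mol = 6.116 mol
O: 32.625 g ÷ 16.00 g/mol = 2.039 mol
Ratios (÷ 2.039): C 2.499, H 2.999, O 1.000
Scaling by 2: C 5.00, H 6.00, O 2.00 → C5H6O2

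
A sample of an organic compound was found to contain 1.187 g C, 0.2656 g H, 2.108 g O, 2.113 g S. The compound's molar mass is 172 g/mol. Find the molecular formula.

Moles — C: 1.187 / 12.01 = 0.09883 mol; H: 0.2656 / 1.008 = 0.2635 mol; O: 2.108 / 16.00 = 0.1318 mol; S: 2.113 / 32.07 = 0.06589 mol
Smallest is S at 0.06589 mol; normalising gives C 1.500, H 3.999, O 2.000, S 1.000
×2: C 3.00, H 8.00, O 4.00, S 2.00 → C3H8O4S2
Empirical-formula mass = 172.23 g/mol
n = 172 / 172.23 = 1.00 ≈ 1
Molecular formula = empirical formula = C3H8O4S2

C3H8O4S2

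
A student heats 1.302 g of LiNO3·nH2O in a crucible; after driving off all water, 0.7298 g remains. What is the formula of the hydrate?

Mass of water lost = 1.302 − 0.7298 = 0.5722 g → 0.5722 / 18.02 = 0.03175 mol H2O
Molar mass of LiNO3 = 68.95 g/mol → mol LiNO3 = 0.7298 / 68.95 = 0.01058
n = 0.03175 / 0.01058 = 3.00 ≈ 3 → LiNO3·3H2O

LiNO3·3H2O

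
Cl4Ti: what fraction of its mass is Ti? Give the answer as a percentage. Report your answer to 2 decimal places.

25.24%

Molar mass = 4(35.45) + 1(47.87) = 189.670 g/mol
Mass of Ti per mole = 1 × 47.87 = 47.870 g
% Ti = 47.870 / 189.670 × 100 = 25.24%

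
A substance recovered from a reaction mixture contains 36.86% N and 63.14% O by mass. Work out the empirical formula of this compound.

N2O3

Assume 100 g: 36.86 g N, 63.14 g O.
n(N) = 36.86/14.01 = 2.631, n(O) = 63.14/16.00 = 3.946
Ratios (÷ 2.631): N 1.000, O 1.500
×2: N 2.00, O 3.00 → N2O3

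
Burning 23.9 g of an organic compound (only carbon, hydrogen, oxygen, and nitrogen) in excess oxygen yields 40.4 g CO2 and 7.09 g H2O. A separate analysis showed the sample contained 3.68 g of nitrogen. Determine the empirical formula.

C7H6N2O4

mol C = 40.4 / 44.01 = 0.9180; mass C = 0.9180 × 12.01 = 11.02 g
mol H = 2 × (7.09 / 18.02) = 0.7869; mass H = 0.7869 × 1.008 = 0.7932 g
mol N = 3.68 / 14.01 = 0.2627
mass O = 23.9 − (15.50) = 8.402 g → mol O = 0.5251
Smallest is N at 0.2627 mol; normalising gives C 3.495, H 2.996, N 1.000, O 1.999
×2: C 6.99, H 5.99, N 2.00, O 4.00 → C7H6N2O4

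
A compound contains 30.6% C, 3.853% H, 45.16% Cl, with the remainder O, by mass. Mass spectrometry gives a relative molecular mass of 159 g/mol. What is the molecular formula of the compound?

C4H6Cl2O2

Assume 100 g: 30.6 g C, 3.853 g H, 45.16 g Cl, 20.387 g O.
n(C) = 30.6/12.01 = 2.548, n(H) = 3.853/1.008 = 3.822, n(Cl) = 45.16/35.45 = 1.274, n(O) = 20.387/16.00 = 1.274
Divide by the smallest (1.274 mol Cl): C 2.000, H 3.001, Cl 1.000, O 1.000
Ratio ≈ 2:3:1:1, so the empirical formula is C2H3ClO
Empirical-formula mass = 78.49 g/mol
n = 159 / 78.49 = 2.03 ≈ 2
Molecular formula = (C2H3ClO)×2 = C4H6Cl2O2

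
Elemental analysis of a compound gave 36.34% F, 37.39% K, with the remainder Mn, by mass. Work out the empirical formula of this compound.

F4K2Mn

Assume 100 g: 36.34 g F, 37.39 g K, 26.27 g Mn.
n(F) = 36.34/19.00 = 1.913, n(K) = 37.39/39.10 = 0.9563, n(Mn) = 26.27/54.94 = 0.4782
Smallest is Mn at 0.4782 mol; normalising gives F 4.000, K 2.000, Mn 1.000
→ F4K2Mn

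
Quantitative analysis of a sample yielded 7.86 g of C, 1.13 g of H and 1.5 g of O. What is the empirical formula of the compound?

C7H12O

C: 7.86 g ÷ 12.01 g/mol = 0.6545 mol
H: 1.13 g ÷ 1.008 g/mol = 1.121 mol
O: 1.5 g ÷ 16.00 g/mol = 0.09375 mol
Divide by the smallest (0.09375 mol O): C 6.981, H 11.958, O 1.000
≈ 7:12:1 → C7H12O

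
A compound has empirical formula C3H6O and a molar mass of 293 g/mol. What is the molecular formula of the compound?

Empirical-formula mass = 58.08 g/mol
n = 293 / 58.08 = 5.04 ≈ 5
Molecular formula = (C3H6O)5 = C15H30O5

C15H30O5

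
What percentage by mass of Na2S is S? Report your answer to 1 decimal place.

Molar mass = 2(22.99) + 1(32.07) = 78.050 g/mol
Mass of S per mole = 1 × 32.07 = 32.070 g
% S = 32.070 / 78.050 × 100 = 41.1%

41.1%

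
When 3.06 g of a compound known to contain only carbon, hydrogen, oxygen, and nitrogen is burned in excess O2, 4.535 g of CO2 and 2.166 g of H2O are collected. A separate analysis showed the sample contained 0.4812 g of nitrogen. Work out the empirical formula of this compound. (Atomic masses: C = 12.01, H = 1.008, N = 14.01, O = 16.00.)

mol C = 4.535 / 44.01 = 0.1030; mass C = 0.1030 × 12.01 = 1.238 g
mol H = 2 × (2.166 / 18.02) = 0.2404; mass H = 0.2404 × 1.008 = 0.2423 g
mol N = 0.4812 / 14.01 = 0.03435
mass O = 3.06 − (1.961) = 1.099 g → mol O = 0.06868
Divide by the smallest (0.03435 mol N): C 3.000, H 6.999, N 1.000, O 2.000
≈ 3:7:1:2 → C3H7NO2

C3H7NO2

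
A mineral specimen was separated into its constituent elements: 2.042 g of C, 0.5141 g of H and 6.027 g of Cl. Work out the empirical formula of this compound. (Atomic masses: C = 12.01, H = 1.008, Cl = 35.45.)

Moles — C: 2.042 / 12.01 = 0.17 mol; H: 0.5141 / 1.008 = 0.51 mol; Cl: 6.027 / 35.45 = 0.17 mol
Smallest is Cl at 0.17 mol; normalising gives C 1.000, H 3.000, Cl 1.000
Ratio ≈ 1:3:1, so the empirical formula is CH3Cl

CH3Cl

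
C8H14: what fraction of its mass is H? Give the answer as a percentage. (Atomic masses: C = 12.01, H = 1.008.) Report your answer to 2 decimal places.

Molar mass = 8(12.01) + 14(1.008) = 110.192 g/mol
Mass of H per mole = 14 × 1.008 = 14.112 g
% H = 14.112 / 110.192 × 100 = 12.81%

12.81%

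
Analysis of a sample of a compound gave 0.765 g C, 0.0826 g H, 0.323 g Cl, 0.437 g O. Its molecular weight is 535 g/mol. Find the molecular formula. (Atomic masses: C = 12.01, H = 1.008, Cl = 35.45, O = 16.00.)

Moles — C: 0.765 / 12.01 = 0.0637 mol; H: 0.0826 / 1.008 = 0.08194 mol; Cl: 0.323 / 35.45 = 0.009111 mol; O: 0.437 / 16.00 = 0.02731 mol
Smallest is Cl at 0.009111 mol; normalising gives C 6.991, H 8.994, Cl 1.000, O 2.998
≈ 7:9:1:3 → C7H9ClO3
Empirical-formula mass = 176.59 g/mol
n = 535 / 176.59 = 3.03 ≈ 3
Molecular formula = (C7H9ClO3)×3 = C21H27Cl3O9

C21H27Cl3O9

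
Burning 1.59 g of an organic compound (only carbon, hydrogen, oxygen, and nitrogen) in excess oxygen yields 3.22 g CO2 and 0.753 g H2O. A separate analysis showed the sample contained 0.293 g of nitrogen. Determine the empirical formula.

C7H8N2O2

mol C = 3.22 / 44.01 = 0.07317; mass C = 0.07317 × 12.01 = 0.8787 g
mol H = 2 × (0.753 / 18.02) = 0.08357; mass H = 0.08357 × 1.008 = 0.08424 g
mol N = 0.293 / 14.01 = 0.02091
mass O = 1.59 − (1.256) = 0.3340 g → mol O = 0.02088
Smallest is O at 0.02088 mol; normalising gives C 3.504, H 4.003, N 1.002, O 1.000
×2: C 7.01, H 8.01, N 2.00, O 2.00 → C7H8N2O2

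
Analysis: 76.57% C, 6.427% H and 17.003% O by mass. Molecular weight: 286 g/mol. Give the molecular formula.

Assume 100 g: 76.57 g C, 6.427 g H, 17.003 g O.
C: 76.57 g ÷ 12.01 g/mol = 6.376 mol
H: 6.427 g ÷ 1.008 g/mol = 6.376 mol
O: 17.003 g ÷ 16.00 g/mol = 1.063 mol
Smallest is O at 1.063 mol; normalising gives C 5.999, H 6.000, O 1.000
→ C6H6O
Empirical-formula mass = 94.11 g/mol
n = 286 / 94.11 = 3.04 ≈ 3
Molecular formula = (C6H6O)×3 = C18H18O3

C18H18O3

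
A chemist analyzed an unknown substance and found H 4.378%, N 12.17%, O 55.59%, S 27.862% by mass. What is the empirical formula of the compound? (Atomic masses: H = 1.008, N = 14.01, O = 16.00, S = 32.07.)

Assume 100 g: 4.378 g H, 12.17 g N, 55.59 g O, 27.862 g S.
Moles — H: 4.378 / 1.008 = 4.343 mol; N: 12.17 / 14.01 = 0.8687 mol; O: 55.59 / 16.00 = 3.474 mol; S: 27.862 / 32.07 = 0.8688 mol
Divide by the smallest (0.8687 mol N): H 5.000, N 1.000, O 4.000, S 1.000
≈ 5:1:4:1 → H5NO4S

H5NO4S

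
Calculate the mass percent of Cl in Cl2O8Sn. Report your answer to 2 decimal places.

Molar mass = 2(35.45) + 8(16.00) + 1(118.71) = 317.610 g/mol
Mass of Cl per mole = 2 × 35.45 = 70.900 g
% Cl = 70.900 / 317.610 × 100 = 22.32%

22.32%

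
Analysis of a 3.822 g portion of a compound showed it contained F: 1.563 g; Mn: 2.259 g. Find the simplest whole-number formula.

F2Mn

n(F) = 1.563/19.00 = 0.08226, n(Mn) = 2.259/54.94 = 0.04112
Divide by the smallest (0.04112 mol Mn): F 2.001, Mn 1.000
Ratio ≈ 2:1, so the empirical formula is F2Mn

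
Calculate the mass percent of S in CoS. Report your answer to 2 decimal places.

Molar mass = 1(58.93) + 1(32.07) = 91.000 g/mol
Mass of S per mole = 1 × 32.07 = 32.070 g
% S = 32.070 / 91.000 × 100 = 35.24%

35.24%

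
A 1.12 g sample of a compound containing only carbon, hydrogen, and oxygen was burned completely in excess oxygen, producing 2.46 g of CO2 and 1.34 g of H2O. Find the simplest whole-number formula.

mol C = 2.46 / 44.01 = 0.05590; mass C = 0.05590 × 12.01 = 0.6713 g
mol H = 2 × (1.34 / 18.02) = 0.1487; mass H = 0.1487 × 1.008 = 0.1499 g
mass O = 1.12 − (0.8212) = 0.2988 g → mol O = 0.01867
Ratios (÷ 0.01867): C 2.993, H 7.965, O 1.000
≈ 3:8:1 → C3H8O

C3H8O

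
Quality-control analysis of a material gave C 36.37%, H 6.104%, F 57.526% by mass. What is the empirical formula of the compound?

Assume 100 g: 36.37 g C, 6.104 g H, 57.526 g F.
C: 36.37 g ÷ 12.01 g/mol = 3.028 mol
H: 6.104 g ÷ 1.008 g/mol = 6.056 mol
F: 57.526 g ÷ 19.00 g/mol = 3.028 mol
Smallest is F at 3.028 mol; normalising gives C 1.000, H 2.000, F 1.000
Ratio ≈ 1:2:1, so the empirical formula is CH2F

CH2F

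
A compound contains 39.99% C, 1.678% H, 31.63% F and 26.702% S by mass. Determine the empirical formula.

Assume 100 g: 39.99 g C, 1.678 g H, 31.63 g F, 26.702 g S.
Moles — C: 39.99 / 12.01 = 3.33 mol; H: 1.678 / 1.008 = 1.665 mol; F: 31.63 / 19.00 = 1.665 mol; S: 26.702 / 32.07 = 0.8326 mol
Smallest is S at 0.8326 mol; normalising gives C 3.999, H 1.999, F 1.999, S 1.000
Ratio ≈ 4:2:2:1, so the empirical formula is C4H2F2S

C4H2F2S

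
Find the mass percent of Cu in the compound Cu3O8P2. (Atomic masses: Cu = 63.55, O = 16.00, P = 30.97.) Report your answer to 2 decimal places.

50.09%

Molar mass = 3(63.55) + 8(16.00) + 2(30.97) = 380.590 g/mol
Mass of Cu per mole = 3 × 63.55 = 190.650 g
% Cu = 190.650 / 380.590 × 100 = 50.09%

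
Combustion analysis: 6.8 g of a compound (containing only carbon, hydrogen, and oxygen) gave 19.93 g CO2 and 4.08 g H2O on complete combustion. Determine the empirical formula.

mol C = 19.93 / 44.01 = 0.4529; mass C = 0.4529 × 12.01 = 5.439 g
mol H = 2 × (4.08 / 18.02) = 0.4528; mass H = 0.4528 × 1.008 = 0.4565 g
mass O = 6.8 − (5.895) = 0.9048 g → mol O = 0.05655
Smallest is O at 0.05655 mol; normalising gives C 8.008, H 8.008, O 1.000
→ C8H8O

C8H8O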